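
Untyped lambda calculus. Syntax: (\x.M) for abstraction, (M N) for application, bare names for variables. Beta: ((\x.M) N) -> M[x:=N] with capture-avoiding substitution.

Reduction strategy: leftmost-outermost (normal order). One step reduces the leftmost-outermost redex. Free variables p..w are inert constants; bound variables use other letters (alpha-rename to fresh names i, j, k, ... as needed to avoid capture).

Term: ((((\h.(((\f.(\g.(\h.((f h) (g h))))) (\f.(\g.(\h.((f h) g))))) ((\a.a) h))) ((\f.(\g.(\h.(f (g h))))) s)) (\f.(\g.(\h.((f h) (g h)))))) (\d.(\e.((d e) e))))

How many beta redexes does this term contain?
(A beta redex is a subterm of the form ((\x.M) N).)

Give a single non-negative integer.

Term: ((((\h.(((\f.(\g.(\h.((f h) (g h))))) (\f.(\g.(\h.((f h) g))))) ((\a.a) h))) ((\f.(\g.(\h.(f (g h))))) s)) (\f.(\g.(\h.((f h) (g h)))))) (\d.(\e.((d e) e))))
  Redex: ((\h.(((\f.(\g.(\h.((f h) (g h))))) (\f.(\g.(\h.((f h) g))))) ((\a.a) h))) ((\f.(\g.(\h.(f (g h))))) s))
  Redex: ((\f.(\g.(\h.((f h) (g h))))) (\f.(\g.(\h.((f h) g)))))
  Redex: ((\a.a) h)
  Redex: ((\f.(\g.(\h.(f (g h))))) s)
Total redexes: 4

Answer: 4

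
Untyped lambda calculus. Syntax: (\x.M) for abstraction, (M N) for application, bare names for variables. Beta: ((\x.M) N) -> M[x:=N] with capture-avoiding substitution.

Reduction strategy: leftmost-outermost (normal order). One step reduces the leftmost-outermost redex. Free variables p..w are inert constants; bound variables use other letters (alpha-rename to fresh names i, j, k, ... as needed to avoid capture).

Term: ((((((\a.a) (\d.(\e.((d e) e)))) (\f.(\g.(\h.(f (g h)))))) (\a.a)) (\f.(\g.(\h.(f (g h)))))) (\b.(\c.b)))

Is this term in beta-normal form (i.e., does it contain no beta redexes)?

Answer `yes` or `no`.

Term: ((((((\a.a) (\d.(\e.((d e) e)))) (\f.(\g.(\h.(f (g h)))))) (\a.a)) (\f.(\g.(\h.(f (g h)))))) (\b.(\c.b)))
Found 1 beta redex(es).

Answer: no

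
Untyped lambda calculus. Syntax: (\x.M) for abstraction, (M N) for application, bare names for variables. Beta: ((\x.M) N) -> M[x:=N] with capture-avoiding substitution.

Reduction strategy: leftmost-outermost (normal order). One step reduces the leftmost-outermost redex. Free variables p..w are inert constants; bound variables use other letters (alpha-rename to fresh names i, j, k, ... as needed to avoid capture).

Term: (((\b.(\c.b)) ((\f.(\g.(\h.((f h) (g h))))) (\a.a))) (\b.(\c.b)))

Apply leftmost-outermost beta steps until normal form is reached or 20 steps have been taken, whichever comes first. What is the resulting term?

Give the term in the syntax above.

Step 0: (((\b.(\c.b)) ((\f.(\g.(\h.((f h) (g h))))) (\a.a))) (\b.(\c.b)))
Step 1: ((\c.((\f.(\g.(\h.((f h) (g h))))) (\a.a))) (\b.(\c.b)))
Step 2: ((\f.(\g.(\h.((f h) (g h))))) (\a.a))
Step 3: (\g.(\h.(((\a.a) h) (g h))))
Step 4: (\g.(\h.(h (g h))))

Answer: (\g.(\h.(h (g h))))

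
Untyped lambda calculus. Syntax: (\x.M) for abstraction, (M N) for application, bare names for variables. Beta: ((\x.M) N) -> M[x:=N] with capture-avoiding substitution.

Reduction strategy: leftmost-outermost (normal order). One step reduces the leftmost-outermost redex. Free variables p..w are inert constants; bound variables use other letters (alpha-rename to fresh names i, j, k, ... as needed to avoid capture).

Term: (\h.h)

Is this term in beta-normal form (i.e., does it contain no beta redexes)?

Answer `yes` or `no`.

Term: (\h.h)
No beta redexes found.

Answer: yes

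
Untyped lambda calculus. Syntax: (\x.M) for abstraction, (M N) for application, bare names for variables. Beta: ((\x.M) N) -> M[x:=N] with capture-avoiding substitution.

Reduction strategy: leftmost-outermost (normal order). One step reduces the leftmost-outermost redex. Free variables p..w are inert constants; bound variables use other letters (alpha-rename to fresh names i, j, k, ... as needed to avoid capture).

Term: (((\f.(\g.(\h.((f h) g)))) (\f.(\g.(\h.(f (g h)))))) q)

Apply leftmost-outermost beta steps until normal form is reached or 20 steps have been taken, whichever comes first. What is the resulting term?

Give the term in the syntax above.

Answer: (\h.(\i.(h (q i))))

Derivation:
Step 0: (((\f.(\g.(\h.((f h) g)))) (\f.(\g.(\h.(f (g h)))))) q)
Step 1: ((\g.(\h.(((\f.(\g.(\h.(f (g h))))) h) g))) q)
Step 2: (\h.(((\f.(\g.(\h.(f (g h))))) h) q))
Step 3: (\h.((\g.(\i.(h (g i)))) q))
Step 4: (\h.(\i.(h (q i))))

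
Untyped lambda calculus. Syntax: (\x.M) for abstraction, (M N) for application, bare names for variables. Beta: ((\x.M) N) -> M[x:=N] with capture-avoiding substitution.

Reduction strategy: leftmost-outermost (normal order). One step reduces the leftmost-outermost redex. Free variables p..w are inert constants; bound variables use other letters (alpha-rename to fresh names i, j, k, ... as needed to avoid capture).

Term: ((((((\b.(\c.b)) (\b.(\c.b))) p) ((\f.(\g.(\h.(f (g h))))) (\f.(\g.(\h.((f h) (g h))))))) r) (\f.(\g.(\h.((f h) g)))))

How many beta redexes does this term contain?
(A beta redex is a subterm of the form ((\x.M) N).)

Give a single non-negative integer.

Term: ((((((\b.(\c.b)) (\b.(\c.b))) p) ((\f.(\g.(\h.(f (g h))))) (\f.(\g.(\h.((f h) (g h))))))) r) (\f.(\g.(\h.((f h) g)))))
  Redex: ((\b.(\c.b)) (\b.(\c.b)))
  Redex: ((\f.(\g.(\h.(f (g h))))) (\f.(\g.(\h.((f h) (g h))))))
Total redexes: 2

Answer: 2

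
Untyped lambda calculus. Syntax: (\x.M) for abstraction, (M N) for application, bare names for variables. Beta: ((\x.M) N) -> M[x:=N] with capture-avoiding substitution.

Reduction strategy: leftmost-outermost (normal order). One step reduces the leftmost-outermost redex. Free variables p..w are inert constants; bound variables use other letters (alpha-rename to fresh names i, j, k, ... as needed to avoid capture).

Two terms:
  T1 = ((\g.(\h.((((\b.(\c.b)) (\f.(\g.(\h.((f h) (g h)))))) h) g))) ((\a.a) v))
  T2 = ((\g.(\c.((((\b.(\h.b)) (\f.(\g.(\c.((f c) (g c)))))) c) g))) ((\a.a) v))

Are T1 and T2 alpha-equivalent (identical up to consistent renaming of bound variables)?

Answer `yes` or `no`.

Term 1: ((\g.(\h.((((\b.(\c.b)) (\f.(\g.(\h.((f h) (g h)))))) h) g))) ((\a.a) v))
Term 2: ((\g.(\c.((((\b.(\h.b)) (\f.(\g.(\c.((f c) (g c)))))) c) g))) ((\a.a) v))
Alpha-equivalence: compare structure up to binder renaming.
Result: True

Answer: yes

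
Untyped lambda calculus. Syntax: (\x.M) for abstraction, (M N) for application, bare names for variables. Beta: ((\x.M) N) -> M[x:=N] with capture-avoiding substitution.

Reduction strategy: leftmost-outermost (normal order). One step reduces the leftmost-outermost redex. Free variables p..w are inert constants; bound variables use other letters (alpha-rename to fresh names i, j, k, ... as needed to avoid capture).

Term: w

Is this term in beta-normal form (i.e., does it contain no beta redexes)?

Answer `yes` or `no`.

Answer: yes

Derivation:
Term: w
No beta redexes found.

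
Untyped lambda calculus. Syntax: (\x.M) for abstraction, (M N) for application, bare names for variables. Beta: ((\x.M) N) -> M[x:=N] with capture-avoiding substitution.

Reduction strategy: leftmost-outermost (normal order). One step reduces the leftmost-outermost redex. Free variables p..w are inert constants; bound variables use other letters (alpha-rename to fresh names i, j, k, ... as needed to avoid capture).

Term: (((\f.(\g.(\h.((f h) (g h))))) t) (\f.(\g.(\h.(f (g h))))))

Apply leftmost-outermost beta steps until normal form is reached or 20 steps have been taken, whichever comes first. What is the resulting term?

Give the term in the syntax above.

Step 0: (((\f.(\g.(\h.((f h) (g h))))) t) (\f.(\g.(\h.(f (g h))))))
Step 1: ((\g.(\h.((t h) (g h)))) (\f.(\g.(\h.(f (g h))))))
Step 2: (\h.((t h) ((\f.(\g.(\h.(f (g h))))) h)))
Step 3: (\h.((t h) (\g.(\i.(h (g i))))))

Answer: (\h.((t h) (\g.(\i.(h (g i))))))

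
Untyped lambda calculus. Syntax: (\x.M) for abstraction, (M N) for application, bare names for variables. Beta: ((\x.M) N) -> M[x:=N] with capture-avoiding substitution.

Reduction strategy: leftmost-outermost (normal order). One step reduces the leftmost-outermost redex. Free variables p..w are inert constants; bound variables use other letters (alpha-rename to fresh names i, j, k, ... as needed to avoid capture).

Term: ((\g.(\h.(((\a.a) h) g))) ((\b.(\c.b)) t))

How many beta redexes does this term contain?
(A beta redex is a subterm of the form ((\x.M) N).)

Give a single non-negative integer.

Answer: 3

Derivation:
Term: ((\g.(\h.(((\a.a) h) g))) ((\b.(\c.b)) t))
  Redex: ((\g.(\h.(((\a.a) h) g))) ((\b.(\c.b)) t))
  Redex: ((\a.a) h)
  Redex: ((\b.(\c.b)) t)
Total redexes: 3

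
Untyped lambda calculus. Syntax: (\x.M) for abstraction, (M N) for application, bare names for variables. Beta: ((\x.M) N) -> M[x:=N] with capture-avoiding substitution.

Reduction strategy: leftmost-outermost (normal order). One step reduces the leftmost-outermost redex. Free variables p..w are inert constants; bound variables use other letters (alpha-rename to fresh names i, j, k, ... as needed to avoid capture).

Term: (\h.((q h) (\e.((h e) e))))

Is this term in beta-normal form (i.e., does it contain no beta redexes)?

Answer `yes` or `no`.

Term: (\h.((q h) (\e.((h e) e))))
No beta redexes found.

Answer: yes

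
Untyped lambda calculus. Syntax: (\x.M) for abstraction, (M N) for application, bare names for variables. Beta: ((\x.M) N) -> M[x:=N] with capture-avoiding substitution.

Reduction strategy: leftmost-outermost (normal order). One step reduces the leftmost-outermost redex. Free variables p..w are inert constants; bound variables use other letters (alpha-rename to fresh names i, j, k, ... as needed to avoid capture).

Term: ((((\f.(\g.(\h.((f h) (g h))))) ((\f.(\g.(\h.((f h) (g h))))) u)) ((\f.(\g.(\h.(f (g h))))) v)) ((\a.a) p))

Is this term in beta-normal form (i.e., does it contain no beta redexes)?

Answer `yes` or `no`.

Term: ((((\f.(\g.(\h.((f h) (g h))))) ((\f.(\g.(\h.((f h) (g h))))) u)) ((\f.(\g.(\h.(f (g h))))) v)) ((\a.a) p))
Found 4 beta redex(es).

Answer: no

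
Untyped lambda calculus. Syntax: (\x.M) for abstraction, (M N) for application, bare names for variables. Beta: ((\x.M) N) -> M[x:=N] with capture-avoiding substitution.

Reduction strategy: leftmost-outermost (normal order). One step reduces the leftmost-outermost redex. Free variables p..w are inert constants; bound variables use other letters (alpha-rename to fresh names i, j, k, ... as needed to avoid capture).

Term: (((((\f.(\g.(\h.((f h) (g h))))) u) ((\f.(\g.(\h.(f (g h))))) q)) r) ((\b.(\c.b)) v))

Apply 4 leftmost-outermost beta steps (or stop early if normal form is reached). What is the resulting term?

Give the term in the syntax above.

Step 0: (((((\f.(\g.(\h.((f h) (g h))))) u) ((\f.(\g.(\h.(f (g h))))) q)) r) ((\b.(\c.b)) v))
Step 1: ((((\g.(\h.((u h) (g h)))) ((\f.(\g.(\h.(f (g h))))) q)) r) ((\b.(\c.b)) v))
Step 2: (((\h.((u h) (((\f.(\g.(\h.(f (g h))))) q) h))) r) ((\b.(\c.b)) v))
Step 3: (((u r) (((\f.(\g.(\h.(f (g h))))) q) r)) ((\b.(\c.b)) v))
Step 4: (((u r) ((\g.(\h.(q (g h)))) r)) ((\b.(\c.b)) v))

Answer: (((u r) ((\g.(\h.(q (g h)))) r)) ((\b.(\c.b)) v))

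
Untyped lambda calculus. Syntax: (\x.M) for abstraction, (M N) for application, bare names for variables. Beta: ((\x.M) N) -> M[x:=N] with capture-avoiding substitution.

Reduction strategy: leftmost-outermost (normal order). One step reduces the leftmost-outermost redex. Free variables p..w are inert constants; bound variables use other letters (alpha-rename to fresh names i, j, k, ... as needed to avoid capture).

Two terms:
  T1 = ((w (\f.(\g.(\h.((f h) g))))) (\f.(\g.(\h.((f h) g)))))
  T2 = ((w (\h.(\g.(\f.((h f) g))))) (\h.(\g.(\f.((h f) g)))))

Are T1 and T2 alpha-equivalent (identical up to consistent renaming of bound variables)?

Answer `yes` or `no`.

Term 1: ((w (\f.(\g.(\h.((f h) g))))) (\f.(\g.(\h.((f h) g)))))
Term 2: ((w (\h.(\g.(\f.((h f) g))))) (\h.(\g.(\f.((h f) g)))))
Alpha-equivalence: compare structure up to binder renaming.
Result: True

Answer: yes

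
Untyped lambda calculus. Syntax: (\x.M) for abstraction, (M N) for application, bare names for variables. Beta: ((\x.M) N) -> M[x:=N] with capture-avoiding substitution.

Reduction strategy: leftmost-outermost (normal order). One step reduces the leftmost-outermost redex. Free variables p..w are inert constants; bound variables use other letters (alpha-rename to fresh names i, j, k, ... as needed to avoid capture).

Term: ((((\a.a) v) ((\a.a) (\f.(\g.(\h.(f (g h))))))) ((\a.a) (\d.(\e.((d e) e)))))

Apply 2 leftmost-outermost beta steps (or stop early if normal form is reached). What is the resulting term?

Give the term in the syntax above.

Answer: ((v (\f.(\g.(\h.(f (g h)))))) ((\a.a) (\d.(\e.((d e) e)))))

Derivation:
Step 0: ((((\a.a) v) ((\a.a) (\f.(\g.(\h.(f (g h))))))) ((\a.a) (\d.(\e.((d e) e)))))
Step 1: ((v ((\a.a) (\f.(\g.(\h.(f (g h))))))) ((\a.a) (\d.(\e.((d e) e)))))
Step 2: ((v (\f.(\g.(\h.(f (g h)))))) ((\a.a) (\d.(\e.((d e) e)))))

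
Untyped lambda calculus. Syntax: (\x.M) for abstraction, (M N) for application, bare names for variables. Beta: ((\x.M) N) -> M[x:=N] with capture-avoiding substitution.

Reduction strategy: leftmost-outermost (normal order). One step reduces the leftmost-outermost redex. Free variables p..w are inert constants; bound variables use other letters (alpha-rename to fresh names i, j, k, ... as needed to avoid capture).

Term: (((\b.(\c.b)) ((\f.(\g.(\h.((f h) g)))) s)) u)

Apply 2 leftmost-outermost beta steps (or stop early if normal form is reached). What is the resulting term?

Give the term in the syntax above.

Answer: ((\f.(\g.(\h.((f h) g)))) s)

Derivation:
Step 0: (((\b.(\c.b)) ((\f.(\g.(\h.((f h) g)))) s)) u)
Step 1: ((\c.((\f.(\g.(\h.((f h) g)))) s)) u)
Step 2: ((\f.(\g.(\h.((f h) g)))) s)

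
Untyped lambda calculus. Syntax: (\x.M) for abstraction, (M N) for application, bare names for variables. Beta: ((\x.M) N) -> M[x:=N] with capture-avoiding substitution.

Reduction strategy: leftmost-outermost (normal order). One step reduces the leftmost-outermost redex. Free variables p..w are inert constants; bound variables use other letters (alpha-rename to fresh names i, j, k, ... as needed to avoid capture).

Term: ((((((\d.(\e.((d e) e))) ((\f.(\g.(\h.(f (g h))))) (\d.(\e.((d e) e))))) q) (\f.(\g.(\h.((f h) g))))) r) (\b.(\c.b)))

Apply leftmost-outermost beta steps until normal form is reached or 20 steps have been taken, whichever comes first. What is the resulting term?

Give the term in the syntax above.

Step 0: ((((((\d.(\e.((d e) e))) ((\f.(\g.(\h.(f (g h))))) (\d.(\e.((d e) e))))) q) (\f.(\g.(\h.((f h) g))))) r) (\b.(\c.b)))
Step 1: (((((\e.((((\f.(\g.(\h.(f (g h))))) (\d.(\e.((d e) e)))) e) e)) q) (\f.(\g.(\h.((f h) g))))) r) (\b.(\c.b)))
Step 2: (((((((\f.(\g.(\h.(f (g h))))) (\d.(\e.((d e) e)))) q) q) (\f.(\g.(\h.((f h) g))))) r) (\b.(\c.b)))
Step 3: ((((((\g.(\h.((\d.(\e.((d e) e))) (g h)))) q) q) (\f.(\g.(\h.((f h) g))))) r) (\b.(\c.b)))
Step 4: (((((\h.((\d.(\e.((d e) e))) (q h))) q) (\f.(\g.(\h.((f h) g))))) r) (\b.(\c.b)))
Step 5: (((((\d.(\e.((d e) e))) (q q)) (\f.(\g.(\h.((f h) g))))) r) (\b.(\c.b)))
Step 6: ((((\e.(((q q) e) e)) (\f.(\g.(\h.((f h) g))))) r) (\b.(\c.b)))
Step 7: (((((q q) (\f.(\g.(\h.((f h) g))))) (\f.(\g.(\h.((f h) g))))) r) (\b.(\c.b)))

Answer: (((((q q) (\f.(\g.(\h.((f h) g))))) (\f.(\g.(\h.((f h) g))))) r) (\b.(\c.b)))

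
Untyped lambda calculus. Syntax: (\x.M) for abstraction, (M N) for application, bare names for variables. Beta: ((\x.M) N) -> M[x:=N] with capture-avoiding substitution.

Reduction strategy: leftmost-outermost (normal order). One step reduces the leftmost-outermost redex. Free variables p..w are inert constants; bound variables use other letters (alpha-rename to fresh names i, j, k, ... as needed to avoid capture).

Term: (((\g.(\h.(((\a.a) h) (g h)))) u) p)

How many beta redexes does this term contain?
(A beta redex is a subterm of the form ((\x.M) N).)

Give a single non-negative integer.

Term: (((\g.(\h.(((\a.a) h) (g h)))) u) p)
  Redex: ((\g.(\h.(((\a.a) h) (g h)))) u)
  Redex: ((\a.a) h)
Total redexes: 2

Answer: 2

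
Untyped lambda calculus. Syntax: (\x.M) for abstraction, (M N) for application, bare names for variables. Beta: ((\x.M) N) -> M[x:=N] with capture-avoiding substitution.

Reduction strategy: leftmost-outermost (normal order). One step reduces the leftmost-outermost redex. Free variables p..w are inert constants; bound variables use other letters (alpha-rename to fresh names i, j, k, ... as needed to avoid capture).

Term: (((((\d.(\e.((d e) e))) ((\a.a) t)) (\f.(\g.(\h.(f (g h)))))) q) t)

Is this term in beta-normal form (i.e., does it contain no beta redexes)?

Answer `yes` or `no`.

Answer: no

Derivation:
Term: (((((\d.(\e.((d e) e))) ((\a.a) t)) (\f.(\g.(\h.(f (g h)))))) q) t)
Found 2 beta redex(es).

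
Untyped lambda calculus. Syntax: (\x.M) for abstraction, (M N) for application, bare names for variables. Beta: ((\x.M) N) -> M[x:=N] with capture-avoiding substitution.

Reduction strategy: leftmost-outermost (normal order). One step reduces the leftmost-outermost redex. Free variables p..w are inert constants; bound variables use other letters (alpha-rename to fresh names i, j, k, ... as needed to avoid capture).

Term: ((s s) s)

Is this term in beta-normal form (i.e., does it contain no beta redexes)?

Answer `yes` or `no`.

Answer: yes

Derivation:
Term: ((s s) s)
No beta redexes found.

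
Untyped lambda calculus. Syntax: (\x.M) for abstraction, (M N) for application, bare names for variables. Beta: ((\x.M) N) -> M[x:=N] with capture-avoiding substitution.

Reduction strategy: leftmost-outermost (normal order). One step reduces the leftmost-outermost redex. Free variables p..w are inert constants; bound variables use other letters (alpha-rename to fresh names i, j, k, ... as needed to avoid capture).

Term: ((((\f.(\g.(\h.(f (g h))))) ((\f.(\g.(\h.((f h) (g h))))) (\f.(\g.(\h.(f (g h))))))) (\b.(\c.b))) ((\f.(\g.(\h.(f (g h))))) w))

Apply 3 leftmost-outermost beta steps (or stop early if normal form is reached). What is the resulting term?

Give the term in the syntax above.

Step 0: ((((\f.(\g.(\h.(f (g h))))) ((\f.(\g.(\h.((f h) (g h))))) (\f.(\g.(\h.(f (g h))))))) (\b.(\c.b))) ((\f.(\g.(\h.(f (g h))))) w))
Step 1: (((\g.(\h.(((\f.(\g.(\h.((f h) (g h))))) (\f.(\g.(\h.(f (g h)))))) (g h)))) (\b.(\c.b))) ((\f.(\g.(\h.(f (g h))))) w))
Step 2: ((\h.(((\f.(\g.(\h.((f h) (g h))))) (\f.(\g.(\h.(f (g h)))))) ((\b.(\c.b)) h))) ((\f.(\g.(\h.(f (g h))))) w))
Step 3: (((\f.(\g.(\h.((f h) (g h))))) (\f.(\g.(\h.(f (g h)))))) ((\b.(\c.b)) ((\f.(\g.(\h.(f (g h))))) w)))

Answer: (((\f.(\g.(\h.((f h) (g h))))) (\f.(\g.(\h.(f (g h)))))) ((\b.(\c.b)) ((\f.(\g.(\h.(f (g h))))) w)))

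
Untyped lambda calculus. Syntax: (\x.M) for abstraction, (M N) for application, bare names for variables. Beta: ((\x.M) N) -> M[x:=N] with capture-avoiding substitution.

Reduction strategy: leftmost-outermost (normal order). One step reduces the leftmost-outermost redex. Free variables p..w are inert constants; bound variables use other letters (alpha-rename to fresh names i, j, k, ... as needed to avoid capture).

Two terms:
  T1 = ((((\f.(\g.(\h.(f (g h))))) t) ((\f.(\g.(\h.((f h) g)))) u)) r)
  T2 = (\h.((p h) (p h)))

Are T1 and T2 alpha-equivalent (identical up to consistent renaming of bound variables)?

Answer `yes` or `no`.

Term 1: ((((\f.(\g.(\h.(f (g h))))) t) ((\f.(\g.(\h.((f h) g)))) u)) r)
Term 2: (\h.((p h) (p h)))
Alpha-equivalence: compare structure up to binder renaming.
Result: False

Answer: no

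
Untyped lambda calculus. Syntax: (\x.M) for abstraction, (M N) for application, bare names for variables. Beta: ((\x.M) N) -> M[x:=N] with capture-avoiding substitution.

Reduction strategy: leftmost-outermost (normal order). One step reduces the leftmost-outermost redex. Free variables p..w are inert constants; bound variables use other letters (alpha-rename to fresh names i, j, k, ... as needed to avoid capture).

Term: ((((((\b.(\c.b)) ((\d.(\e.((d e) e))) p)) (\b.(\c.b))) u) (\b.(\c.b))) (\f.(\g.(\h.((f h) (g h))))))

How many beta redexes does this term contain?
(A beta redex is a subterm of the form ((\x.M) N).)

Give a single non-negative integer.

Answer: 2

Derivation:
Term: ((((((\b.(\c.b)) ((\d.(\e.((d e) e))) p)) (\b.(\c.b))) u) (\b.(\c.b))) (\f.(\g.(\h.((f h) (g h))))))
  Redex: ((\b.(\c.b)) ((\d.(\e.((d e) e))) p))
  Redex: ((\d.(\e.((d e) e))) p)
Total redexes: 2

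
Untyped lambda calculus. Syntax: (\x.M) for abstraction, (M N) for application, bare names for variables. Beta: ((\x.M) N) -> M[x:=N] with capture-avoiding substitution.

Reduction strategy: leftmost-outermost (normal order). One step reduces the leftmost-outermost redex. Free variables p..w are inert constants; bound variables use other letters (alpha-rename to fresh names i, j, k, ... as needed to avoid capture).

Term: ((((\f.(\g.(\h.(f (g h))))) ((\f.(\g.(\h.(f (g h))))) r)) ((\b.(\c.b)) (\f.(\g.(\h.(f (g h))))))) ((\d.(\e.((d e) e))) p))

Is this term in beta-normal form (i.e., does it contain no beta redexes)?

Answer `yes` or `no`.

Answer: no

Derivation:
Term: ((((\f.(\g.(\h.(f (g h))))) ((\f.(\g.(\h.(f (g h))))) r)) ((\b.(\c.b)) (\f.(\g.(\h.(f (g h))))))) ((\d.(\e.((d e) e))) p))
Found 4 beta redex(es).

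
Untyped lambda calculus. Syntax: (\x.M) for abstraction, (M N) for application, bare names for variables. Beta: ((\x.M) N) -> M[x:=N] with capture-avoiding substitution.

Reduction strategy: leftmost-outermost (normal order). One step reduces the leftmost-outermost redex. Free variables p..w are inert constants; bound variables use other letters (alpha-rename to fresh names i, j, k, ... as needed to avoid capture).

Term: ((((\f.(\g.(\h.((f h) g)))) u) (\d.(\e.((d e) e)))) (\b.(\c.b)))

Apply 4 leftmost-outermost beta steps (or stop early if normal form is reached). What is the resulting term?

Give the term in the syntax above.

Step 0: ((((\f.(\g.(\h.((f h) g)))) u) (\d.(\e.((d e) e)))) (\b.(\c.b)))
Step 1: (((\g.(\h.((u h) g))) (\d.(\e.((d e) e)))) (\b.(\c.b)))
Step 2: ((\h.((u h) (\d.(\e.((d e) e))))) (\b.(\c.b)))
Step 3: ((u (\b.(\c.b))) (\d.(\e.((d e) e))))
Step 4: (normal form reached)

Answer: ((u (\b.(\c.b))) (\d.(\e.((d e) e))))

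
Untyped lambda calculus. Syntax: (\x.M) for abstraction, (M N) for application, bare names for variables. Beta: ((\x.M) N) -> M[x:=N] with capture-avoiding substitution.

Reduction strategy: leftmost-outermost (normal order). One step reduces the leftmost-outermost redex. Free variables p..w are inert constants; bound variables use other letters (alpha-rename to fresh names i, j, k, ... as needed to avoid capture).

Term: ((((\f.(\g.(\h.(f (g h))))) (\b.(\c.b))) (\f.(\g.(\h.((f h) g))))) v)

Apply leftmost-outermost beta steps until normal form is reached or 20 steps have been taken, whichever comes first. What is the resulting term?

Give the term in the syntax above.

Step 0: ((((\f.(\g.(\h.(f (g h))))) (\b.(\c.b))) (\f.(\g.(\h.((f h) g))))) v)
Step 1: (((\g.(\h.((\b.(\c.b)) (g h)))) (\f.(\g.(\h.((f h) g))))) v)
Step 2: ((\h.((\b.(\c.b)) ((\f.(\g.(\h.((f h) g)))) h))) v)
Step 3: ((\b.(\c.b)) ((\f.(\g.(\h.((f h) g)))) v))
Step 4: (\c.((\f.(\g.(\h.((f h) g)))) v))
Step 5: (\c.(\g.(\h.((v h) g))))

Answer: (\c.(\g.(\h.((v h) g))))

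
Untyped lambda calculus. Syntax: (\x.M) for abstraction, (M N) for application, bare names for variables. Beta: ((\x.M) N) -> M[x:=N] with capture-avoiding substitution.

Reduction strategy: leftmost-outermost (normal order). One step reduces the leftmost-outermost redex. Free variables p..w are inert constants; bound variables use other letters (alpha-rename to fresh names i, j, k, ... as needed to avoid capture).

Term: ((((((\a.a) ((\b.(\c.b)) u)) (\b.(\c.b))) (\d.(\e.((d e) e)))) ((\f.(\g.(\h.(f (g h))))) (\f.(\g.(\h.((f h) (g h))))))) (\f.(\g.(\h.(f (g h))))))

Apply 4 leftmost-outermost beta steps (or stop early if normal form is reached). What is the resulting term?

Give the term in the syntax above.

Step 0: ((((((\a.a) ((\b.(\c.b)) u)) (\b.(\c.b))) (\d.(\e.((d e) e)))) ((\f.(\g.(\h.(f (g h))))) (\f.(\g.(\h.((f h) (g h))))))) (\f.(\g.(\h.(f (g h))))))
Step 1: ((((((\b.(\c.b)) u) (\b.(\c.b))) (\d.(\e.((d e) e)))) ((\f.(\g.(\h.(f (g h))))) (\f.(\g.(\h.((f h) (g h))))))) (\f.(\g.(\h.(f (g h))))))
Step 2: (((((\c.u) (\b.(\c.b))) (\d.(\e.((d e) e)))) ((\f.(\g.(\h.(f (g h))))) (\f.(\g.(\h.((f h) (g h))))))) (\f.(\g.(\h.(f (g h))))))
Step 3: (((u (\d.(\e.((d e) e)))) ((\f.(\g.(\h.(f (g h))))) (\f.(\g.(\h.((f h) (g h))))))) (\f.(\g.(\h.(f (g h))))))
Step 4: (((u (\d.(\e.((d e) e)))) (\g.(\h.((\f.(\g.(\h.((f h) (g h))))) (g h))))) (\f.(\g.(\h.(f (g h))))))

Answer: (((u (\d.(\e.((d e) e)))) (\g.(\h.((\f.(\g.(\h.((f h) (g h))))) (g h))))) (\f.(\g.(\h.(f (g h))))))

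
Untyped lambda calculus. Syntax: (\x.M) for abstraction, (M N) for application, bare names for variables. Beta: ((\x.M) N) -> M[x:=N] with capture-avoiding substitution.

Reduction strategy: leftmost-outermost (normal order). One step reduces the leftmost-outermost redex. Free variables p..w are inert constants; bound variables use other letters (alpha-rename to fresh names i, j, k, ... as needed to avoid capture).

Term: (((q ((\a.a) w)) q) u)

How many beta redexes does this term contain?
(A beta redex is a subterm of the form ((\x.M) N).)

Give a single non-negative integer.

Answer: 1

Derivation:
Term: (((q ((\a.a) w)) q) u)
  Redex: ((\a.a) w)
Total redexes: 1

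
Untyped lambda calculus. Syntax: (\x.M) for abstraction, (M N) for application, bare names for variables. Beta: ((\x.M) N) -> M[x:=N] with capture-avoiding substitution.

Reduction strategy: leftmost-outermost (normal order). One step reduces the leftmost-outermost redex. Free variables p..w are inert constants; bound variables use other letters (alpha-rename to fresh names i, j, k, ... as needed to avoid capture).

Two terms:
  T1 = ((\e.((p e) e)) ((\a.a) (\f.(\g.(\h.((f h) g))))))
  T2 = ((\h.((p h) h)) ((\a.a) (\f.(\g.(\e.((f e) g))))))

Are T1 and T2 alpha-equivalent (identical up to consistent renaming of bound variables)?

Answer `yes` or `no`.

Answer: yes

Derivation:
Term 1: ((\e.((p e) e)) ((\a.a) (\f.(\g.(\h.((f h) g))))))
Term 2: ((\h.((p h) h)) ((\a.a) (\f.(\g.(\e.((f e) g))))))
Alpha-equivalence: compare structure up to binder renaming.
Result: True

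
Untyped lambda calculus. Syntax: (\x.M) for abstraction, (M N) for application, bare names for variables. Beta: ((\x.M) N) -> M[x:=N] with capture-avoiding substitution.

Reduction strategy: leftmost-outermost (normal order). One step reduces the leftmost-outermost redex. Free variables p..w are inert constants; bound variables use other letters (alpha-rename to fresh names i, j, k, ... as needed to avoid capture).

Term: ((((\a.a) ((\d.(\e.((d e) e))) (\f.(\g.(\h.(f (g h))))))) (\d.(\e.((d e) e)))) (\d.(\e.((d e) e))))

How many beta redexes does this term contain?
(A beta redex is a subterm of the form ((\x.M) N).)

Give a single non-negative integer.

Answer: 2

Derivation:
Term: ((((\a.a) ((\d.(\e.((d e) e))) (\f.(\g.(\h.(f (g h))))))) (\d.(\e.((d e) e)))) (\d.(\e.((d e) e))))
  Redex: ((\a.a) ((\d.(\e.((d e) e))) (\f.(\g.(\h.(f (g h)))))))
  Redex: ((\d.(\e.((d e) e))) (\f.(\g.(\h.(f (g h))))))
Total redexes: 2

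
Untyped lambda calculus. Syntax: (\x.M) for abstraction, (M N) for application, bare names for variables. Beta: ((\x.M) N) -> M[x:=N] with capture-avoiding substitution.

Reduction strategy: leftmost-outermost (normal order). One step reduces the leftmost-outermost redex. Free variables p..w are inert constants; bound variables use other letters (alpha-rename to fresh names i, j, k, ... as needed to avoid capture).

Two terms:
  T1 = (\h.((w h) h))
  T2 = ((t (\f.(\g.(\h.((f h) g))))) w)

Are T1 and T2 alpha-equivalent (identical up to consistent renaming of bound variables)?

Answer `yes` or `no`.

Answer: no

Derivation:
Term 1: (\h.((w h) h))
Term 2: ((t (\f.(\g.(\h.((f h) g))))) w)
Alpha-equivalence: compare structure up to binder renaming.
Result: False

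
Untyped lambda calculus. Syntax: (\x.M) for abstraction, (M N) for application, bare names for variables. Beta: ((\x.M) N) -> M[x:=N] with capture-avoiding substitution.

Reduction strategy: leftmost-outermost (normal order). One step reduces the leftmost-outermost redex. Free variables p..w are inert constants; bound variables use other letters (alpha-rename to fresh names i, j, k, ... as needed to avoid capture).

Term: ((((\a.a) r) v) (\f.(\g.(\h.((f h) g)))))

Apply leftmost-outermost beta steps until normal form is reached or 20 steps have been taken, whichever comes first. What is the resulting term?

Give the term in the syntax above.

Answer: ((r v) (\f.(\g.(\h.((f h) g)))))

Derivation:
Step 0: ((((\a.a) r) v) (\f.(\g.(\h.((f h) g)))))
Step 1: ((r v) (\f.(\g.(\h.((f h) g)))))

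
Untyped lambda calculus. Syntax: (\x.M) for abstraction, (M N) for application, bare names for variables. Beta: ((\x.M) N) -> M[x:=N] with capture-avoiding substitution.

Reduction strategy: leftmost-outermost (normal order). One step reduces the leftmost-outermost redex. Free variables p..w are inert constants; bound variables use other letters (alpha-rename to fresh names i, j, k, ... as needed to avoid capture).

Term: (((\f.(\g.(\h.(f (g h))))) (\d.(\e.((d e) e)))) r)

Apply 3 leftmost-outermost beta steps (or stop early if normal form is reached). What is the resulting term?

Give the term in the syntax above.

Answer: (\h.(\e.(((r h) e) e)))

Derivation:
Step 0: (((\f.(\g.(\h.(f (g h))))) (\d.(\e.((d e) e)))) r)
Step 1: ((\g.(\h.((\d.(\e.((d e) e))) (g h)))) r)
Step 2: (\h.((\d.(\e.((d e) e))) (r h)))
Step 3: (\h.(\e.(((r h) e) e)))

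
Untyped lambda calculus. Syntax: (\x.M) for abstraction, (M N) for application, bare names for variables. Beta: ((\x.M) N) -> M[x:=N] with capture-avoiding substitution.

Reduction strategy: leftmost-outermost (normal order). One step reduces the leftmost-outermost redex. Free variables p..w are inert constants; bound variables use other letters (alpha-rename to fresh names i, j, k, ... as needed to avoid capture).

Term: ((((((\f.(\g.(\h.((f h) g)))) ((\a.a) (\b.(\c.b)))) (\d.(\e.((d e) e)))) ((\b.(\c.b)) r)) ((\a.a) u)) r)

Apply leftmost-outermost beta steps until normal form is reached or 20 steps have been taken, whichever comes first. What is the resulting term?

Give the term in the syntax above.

Answer: (r r)

Derivation:
Step 0: ((((((\f.(\g.(\h.((f h) g)))) ((\a.a) (\b.(\c.b)))) (\d.(\e.((d e) e)))) ((\b.(\c.b)) r)) ((\a.a) u)) r)
Step 1: (((((\g.(\h.((((\a.a) (\b.(\c.b))) h) g))) (\d.(\e.((d e) e)))) ((\b.(\c.b)) r)) ((\a.a) u)) r)
Step 2: ((((\h.((((\a.a) (\b.(\c.b))) h) (\d.(\e.((d e) e))))) ((\b.(\c.b)) r)) ((\a.a) u)) r)
Step 3: ((((((\a.a) (\b.(\c.b))) ((\b.(\c.b)) r)) (\d.(\e.((d e) e)))) ((\a.a) u)) r)
Step 4: (((((\b.(\c.b)) ((\b.(\c.b)) r)) (\d.(\e.((d e) e)))) ((\a.a) u)) r)
Step 5: ((((\c.((\b.(\c.b)) r)) (\d.(\e.((d e) e)))) ((\a.a) u)) r)
Step 6: ((((\b.(\c.b)) r) ((\a.a) u)) r)
Step 7: (((\c.r) ((\a.a) u)) r)
Step 8: (r r)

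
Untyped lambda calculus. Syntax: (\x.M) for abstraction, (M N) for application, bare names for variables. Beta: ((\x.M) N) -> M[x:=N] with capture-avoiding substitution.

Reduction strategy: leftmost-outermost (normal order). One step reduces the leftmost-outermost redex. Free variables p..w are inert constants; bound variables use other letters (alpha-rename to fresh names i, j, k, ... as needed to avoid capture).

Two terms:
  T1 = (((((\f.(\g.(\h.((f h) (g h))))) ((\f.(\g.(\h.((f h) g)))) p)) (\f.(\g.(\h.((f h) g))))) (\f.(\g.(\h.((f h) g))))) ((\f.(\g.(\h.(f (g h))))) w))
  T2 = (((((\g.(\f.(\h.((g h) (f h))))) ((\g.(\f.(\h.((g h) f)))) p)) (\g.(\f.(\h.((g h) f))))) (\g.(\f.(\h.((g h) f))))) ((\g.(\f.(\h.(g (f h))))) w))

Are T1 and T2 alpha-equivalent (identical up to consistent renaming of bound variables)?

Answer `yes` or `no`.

Term 1: (((((\f.(\g.(\h.((f h) (g h))))) ((\f.(\g.(\h.((f h) g)))) p)) (\f.(\g.(\h.((f h) g))))) (\f.(\g.(\h.((f h) g))))) ((\f.(\g.(\h.(f (g h))))) w))
Term 2: (((((\g.(\f.(\h.((g h) (f h))))) ((\g.(\f.(\h.((g h) f)))) p)) (\g.(\f.(\h.((g h) f))))) (\g.(\f.(\h.((g h) f))))) ((\g.(\f.(\h.(g (f h))))) w))
Alpha-equivalence: compare structure up to binder renaming.
Result: True

Answer: yes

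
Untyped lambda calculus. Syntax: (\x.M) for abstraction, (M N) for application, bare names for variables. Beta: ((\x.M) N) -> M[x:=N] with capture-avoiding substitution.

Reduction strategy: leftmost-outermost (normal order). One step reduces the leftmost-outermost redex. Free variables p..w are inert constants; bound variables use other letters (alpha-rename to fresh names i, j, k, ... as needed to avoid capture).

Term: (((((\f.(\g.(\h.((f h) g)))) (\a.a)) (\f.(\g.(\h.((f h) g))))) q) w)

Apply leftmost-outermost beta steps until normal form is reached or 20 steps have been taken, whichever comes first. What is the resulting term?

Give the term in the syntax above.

Step 0: (((((\f.(\g.(\h.((f h) g)))) (\a.a)) (\f.(\g.(\h.((f h) g))))) q) w)
Step 1: ((((\g.(\h.(((\a.a) h) g))) (\f.(\g.(\h.((f h) g))))) q) w)
Step 2: (((\h.(((\a.a) h) (\f.(\g.(\h.((f h) g)))))) q) w)
Step 3: ((((\a.a) q) (\f.(\g.(\h.((f h) g))))) w)
Step 4: ((q (\f.(\g.(\h.((f h) g))))) w)

Answer: ((q (\f.(\g.(\h.((f h) g))))) w)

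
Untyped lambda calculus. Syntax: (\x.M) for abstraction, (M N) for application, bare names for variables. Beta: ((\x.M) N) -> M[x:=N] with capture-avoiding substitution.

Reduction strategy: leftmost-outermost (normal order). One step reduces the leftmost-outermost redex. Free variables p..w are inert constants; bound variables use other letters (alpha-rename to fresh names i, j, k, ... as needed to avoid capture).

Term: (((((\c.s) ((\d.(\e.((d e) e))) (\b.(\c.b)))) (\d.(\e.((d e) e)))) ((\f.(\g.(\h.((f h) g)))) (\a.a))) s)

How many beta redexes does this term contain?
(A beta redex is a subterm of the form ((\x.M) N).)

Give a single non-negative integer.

Term: (((((\c.s) ((\d.(\e.((d e) e))) (\b.(\c.b)))) (\d.(\e.((d e) e)))) ((\f.(\g.(\h.((f h) g)))) (\a.a))) s)
  Redex: ((\c.s) ((\d.(\e.((d e) e))) (\b.(\c.b))))
  Redex: ((\d.(\e.((d e) e))) (\b.(\c.b)))
  Redex: ((\f.(\g.(\h.((f h) g)))) (\a.a))
Total redexes: 3

Answer: 3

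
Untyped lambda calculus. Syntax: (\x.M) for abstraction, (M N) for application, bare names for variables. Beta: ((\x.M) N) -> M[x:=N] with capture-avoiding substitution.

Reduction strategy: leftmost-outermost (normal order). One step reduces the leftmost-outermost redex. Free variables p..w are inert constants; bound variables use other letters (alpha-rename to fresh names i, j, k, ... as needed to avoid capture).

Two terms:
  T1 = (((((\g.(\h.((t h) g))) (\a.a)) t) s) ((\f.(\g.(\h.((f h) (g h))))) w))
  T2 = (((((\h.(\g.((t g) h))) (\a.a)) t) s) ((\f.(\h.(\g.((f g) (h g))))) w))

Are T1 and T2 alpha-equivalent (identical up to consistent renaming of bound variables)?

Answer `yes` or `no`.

Answer: yes

Derivation:
Term 1: (((((\g.(\h.((t h) g))) (\a.a)) t) s) ((\f.(\g.(\h.((f h) (g h))))) w))
Term 2: (((((\h.(\g.((t g) h))) (\a.a)) t) s) ((\f.(\h.(\g.((f g) (h g))))) w))
Alpha-equivalence: compare structure up to binder renaming.
Result: True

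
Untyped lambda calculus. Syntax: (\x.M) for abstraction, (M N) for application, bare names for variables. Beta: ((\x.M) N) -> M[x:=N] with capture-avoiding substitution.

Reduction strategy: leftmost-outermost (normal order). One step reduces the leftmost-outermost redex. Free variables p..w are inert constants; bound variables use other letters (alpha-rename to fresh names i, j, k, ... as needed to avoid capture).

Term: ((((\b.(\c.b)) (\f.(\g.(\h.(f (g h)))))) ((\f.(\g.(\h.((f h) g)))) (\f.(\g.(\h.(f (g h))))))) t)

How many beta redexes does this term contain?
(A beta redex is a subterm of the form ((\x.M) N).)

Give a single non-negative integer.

Term: ((((\b.(\c.b)) (\f.(\g.(\h.(f (g h)))))) ((\f.(\g.(\h.((f h) g)))) (\f.(\g.(\h.(f (g h))))))) t)
  Redex: ((\b.(\c.b)) (\f.(\g.(\h.(f (g h))))))
  Redex: ((\f.(\g.(\h.((f h) g)))) (\f.(\g.(\h.(f (g h))))))
Total redexes: 2

Answer: 2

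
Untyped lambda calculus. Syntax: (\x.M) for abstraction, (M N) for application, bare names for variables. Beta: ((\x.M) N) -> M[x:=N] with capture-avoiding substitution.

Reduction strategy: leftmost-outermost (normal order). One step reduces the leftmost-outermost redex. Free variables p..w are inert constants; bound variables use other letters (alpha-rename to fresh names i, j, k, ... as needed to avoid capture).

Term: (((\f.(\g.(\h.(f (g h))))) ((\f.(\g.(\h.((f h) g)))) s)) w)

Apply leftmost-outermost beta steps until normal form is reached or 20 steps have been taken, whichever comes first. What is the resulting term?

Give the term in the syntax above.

Step 0: (((\f.(\g.(\h.(f (g h))))) ((\f.(\g.(\h.((f h) g)))) s)) w)
Step 1: ((\g.(\h.(((\f.(\g.(\h.((f h) g)))) s) (g h)))) w)
Step 2: (\h.(((\f.(\g.(\h.((f h) g)))) s) (w h)))
Step 3: (\h.((\g.(\h.((s h) g))) (w h)))
Step 4: (\h.(\i.((s i) (w h))))

Answer: (\h.(\i.((s i) (w h))))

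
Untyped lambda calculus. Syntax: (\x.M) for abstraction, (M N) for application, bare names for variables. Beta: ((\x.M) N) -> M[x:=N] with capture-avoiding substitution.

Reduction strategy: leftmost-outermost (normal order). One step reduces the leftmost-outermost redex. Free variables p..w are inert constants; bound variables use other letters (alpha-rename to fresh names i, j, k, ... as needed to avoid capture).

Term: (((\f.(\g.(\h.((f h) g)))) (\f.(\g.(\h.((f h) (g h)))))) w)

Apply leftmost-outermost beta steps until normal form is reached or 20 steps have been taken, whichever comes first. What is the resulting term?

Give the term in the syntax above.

Step 0: (((\f.(\g.(\h.((f h) g)))) (\f.(\g.(\h.((f h) (g h)))))) w)
Step 1: ((\g.(\h.(((\f.(\g.(\h.((f h) (g h))))) h) g))) w)
Step 2: (\h.(((\f.(\g.(\h.((f h) (g h))))) h) w))
Step 3: (\h.((\g.(\i.((h i) (g i)))) w))
Step 4: (\h.(\i.((h i) (w i))))

Answer: (\h.(\i.((h i) (w i))))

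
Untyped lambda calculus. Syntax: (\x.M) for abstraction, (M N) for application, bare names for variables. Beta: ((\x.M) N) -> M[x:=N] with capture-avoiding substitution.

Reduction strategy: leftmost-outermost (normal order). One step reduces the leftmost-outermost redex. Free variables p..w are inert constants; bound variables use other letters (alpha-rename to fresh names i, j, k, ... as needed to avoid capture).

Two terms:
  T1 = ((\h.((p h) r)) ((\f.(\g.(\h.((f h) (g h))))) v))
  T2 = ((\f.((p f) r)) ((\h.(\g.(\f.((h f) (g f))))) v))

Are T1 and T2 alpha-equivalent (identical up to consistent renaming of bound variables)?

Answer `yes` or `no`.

Answer: yes

Derivation:
Term 1: ((\h.((p h) r)) ((\f.(\g.(\h.((f h) (g h))))) v))
Term 2: ((\f.((p f) r)) ((\h.(\g.(\f.((h f) (g f))))) v))
Alpha-equivalence: compare structure up to binder renaming.
Result: True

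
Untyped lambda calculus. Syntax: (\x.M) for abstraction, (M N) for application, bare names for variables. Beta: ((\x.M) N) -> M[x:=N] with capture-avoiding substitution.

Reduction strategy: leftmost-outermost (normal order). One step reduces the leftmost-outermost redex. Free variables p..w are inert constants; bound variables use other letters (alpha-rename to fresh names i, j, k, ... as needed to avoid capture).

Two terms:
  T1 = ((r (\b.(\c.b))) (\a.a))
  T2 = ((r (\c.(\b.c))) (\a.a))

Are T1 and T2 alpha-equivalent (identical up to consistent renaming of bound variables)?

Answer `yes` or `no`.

Answer: yes

Derivation:
Term 1: ((r (\b.(\c.b))) (\a.a))
Term 2: ((r (\c.(\b.c))) (\a.a))
Alpha-equivalence: compare structure up to binder renaming.
Result: True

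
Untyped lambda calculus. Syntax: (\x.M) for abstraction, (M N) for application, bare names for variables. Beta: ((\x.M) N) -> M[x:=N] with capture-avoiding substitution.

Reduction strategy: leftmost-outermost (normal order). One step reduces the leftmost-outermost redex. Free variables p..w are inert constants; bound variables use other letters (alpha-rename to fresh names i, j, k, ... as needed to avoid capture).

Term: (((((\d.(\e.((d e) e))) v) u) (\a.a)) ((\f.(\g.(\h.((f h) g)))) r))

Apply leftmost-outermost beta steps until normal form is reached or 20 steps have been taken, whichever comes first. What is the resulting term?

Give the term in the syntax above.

Answer: ((((v u) u) (\a.a)) (\g.(\h.((r h) g))))

Derivation:
Step 0: (((((\d.(\e.((d e) e))) v) u) (\a.a)) ((\f.(\g.(\h.((f h) g)))) r))
Step 1: ((((\e.((v e) e)) u) (\a.a)) ((\f.(\g.(\h.((f h) g)))) r))
Step 2: ((((v u) u) (\a.a)) ((\f.(\g.(\h.((f h) g)))) r))
Step 3: ((((v u) u) (\a.a)) (\g.(\h.((r h) g))))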